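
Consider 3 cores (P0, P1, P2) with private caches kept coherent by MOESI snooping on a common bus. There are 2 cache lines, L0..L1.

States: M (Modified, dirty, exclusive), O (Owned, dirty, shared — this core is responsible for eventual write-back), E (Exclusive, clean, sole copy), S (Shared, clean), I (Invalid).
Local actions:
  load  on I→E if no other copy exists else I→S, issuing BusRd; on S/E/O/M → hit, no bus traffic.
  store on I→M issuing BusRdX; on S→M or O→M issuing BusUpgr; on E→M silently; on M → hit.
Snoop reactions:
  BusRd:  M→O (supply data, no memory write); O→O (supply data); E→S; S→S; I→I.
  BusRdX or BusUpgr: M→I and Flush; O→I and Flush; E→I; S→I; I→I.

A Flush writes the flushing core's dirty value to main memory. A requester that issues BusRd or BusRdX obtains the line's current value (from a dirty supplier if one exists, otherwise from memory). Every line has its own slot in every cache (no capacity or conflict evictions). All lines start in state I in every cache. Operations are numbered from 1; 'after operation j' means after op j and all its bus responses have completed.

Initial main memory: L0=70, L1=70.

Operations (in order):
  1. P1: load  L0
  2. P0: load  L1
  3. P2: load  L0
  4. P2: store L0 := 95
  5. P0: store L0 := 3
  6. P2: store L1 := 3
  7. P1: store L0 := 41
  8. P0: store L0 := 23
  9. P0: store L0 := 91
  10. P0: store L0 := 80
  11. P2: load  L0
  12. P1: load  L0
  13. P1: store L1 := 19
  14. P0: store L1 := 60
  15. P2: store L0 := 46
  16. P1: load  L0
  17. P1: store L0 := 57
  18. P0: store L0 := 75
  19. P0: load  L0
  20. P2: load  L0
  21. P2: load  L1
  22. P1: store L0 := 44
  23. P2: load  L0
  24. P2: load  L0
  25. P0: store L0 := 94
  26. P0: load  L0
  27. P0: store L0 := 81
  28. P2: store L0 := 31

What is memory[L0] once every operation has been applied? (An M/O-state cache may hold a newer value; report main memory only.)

memory[L0] = 81

  op1 P1: load  L0 → I/E/I on L0; bus BusRd; mem=70
  op2 P0: load  L1 → E/I/I on L1; bus BusRd; mem=70
  op3 P2: load  L0 → I/S/S on L0; bus BusRd; mem=70
  op4 P2: store L0 := 95 → I/I/M on L0; bus BusUpgr; mem=70
  op5 P0: store L0 := 3 → M/I/I on L0; bus BusRdX Flush; mem=95
  op6 P2: store L1 := 3 → I/I/M on L1; bus BusRdX; mem=70
  op7 P1: store L0 := 41 → I/M/I on L0; bus BusRdX Flush; mem=3
  op8 P0: store L0 := 23 → M/I/I on L0; bus BusRdX Flush; mem=41
  op9 P0: store L0 := 91 → M/I/I on L0; bus (none); mem=41
  op10 P0: store L0 := 80 → M/I/I on L0; bus (none); mem=41
  op11 P2: load  L0 → O/I/S on L0; bus BusRd; mem=41
  op12 P1: load  L0 → O/S/S on L0; bus BusRd; mem=41
  op13 P1: store L1 := 19 → I/M/I on L1; bus BusRdX Flush; mem=3
  op14 P0: store L1 := 60 → M/I/I on L1; bus BusRdX Flush; mem=19
  op15 P2: store L0 := 46 → I/I/M on L0; bus BusUpgr Flush; mem=80
  op16 P1: load  L0 → I/S/O on L0; bus BusRd; mem=80
  op17 P1: store L0 := 57 → I/M/I on L0; bus BusUpgr Flush; mem=46
  op18 P0: store L0 := 75 → M/I/I on L0; bus BusRdX Flush; mem=57
  op19 P0: load  L0 → M/I/I on L0; bus (none); mem=57
  op20 P2: load  L0 → O/I/S on L0; bus BusRd; mem=57
  op21 P2: load  L1 → O/I/S on L1; bus BusRd; mem=19
  op22 P1: store L0 := 44 → I/M/I on L0; bus BusRdX Flush; mem=75
  op23 P2: load  L0 → I/O/S on L0; bus BusRd; mem=75
  op24 P2: load  L0 → I/O/S on L0; bus (none); mem=75
  op25 P0: store L0 := 94 → M/I/I on L0; bus BusRdX Flush; mem=44
  op26 P0: load  L0 → M/I/I on L0; bus (none); mem=44
  op27 P0: store L0 := 81 → M/I/I on L0; bus (none); mem=44
  op28 P2: store L0 := 31 → I/I/M on L0; bus BusRdX Flush; mem=81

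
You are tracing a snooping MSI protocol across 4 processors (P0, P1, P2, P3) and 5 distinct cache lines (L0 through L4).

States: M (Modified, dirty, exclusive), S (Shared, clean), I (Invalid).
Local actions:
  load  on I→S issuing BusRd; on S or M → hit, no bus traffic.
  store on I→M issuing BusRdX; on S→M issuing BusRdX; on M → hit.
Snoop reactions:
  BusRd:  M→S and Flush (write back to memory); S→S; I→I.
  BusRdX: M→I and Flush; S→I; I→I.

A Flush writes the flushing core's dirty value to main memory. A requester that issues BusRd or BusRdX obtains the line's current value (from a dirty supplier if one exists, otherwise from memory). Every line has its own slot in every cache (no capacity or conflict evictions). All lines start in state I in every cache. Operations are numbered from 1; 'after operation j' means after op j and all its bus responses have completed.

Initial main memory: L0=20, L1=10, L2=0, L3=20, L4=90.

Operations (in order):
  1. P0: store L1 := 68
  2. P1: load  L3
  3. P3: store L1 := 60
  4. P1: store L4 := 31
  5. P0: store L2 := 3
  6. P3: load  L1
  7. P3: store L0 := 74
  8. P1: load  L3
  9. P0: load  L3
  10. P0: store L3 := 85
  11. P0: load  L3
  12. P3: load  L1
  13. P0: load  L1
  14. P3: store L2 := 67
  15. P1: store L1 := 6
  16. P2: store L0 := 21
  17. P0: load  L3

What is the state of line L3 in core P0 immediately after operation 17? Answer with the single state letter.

state = M

[1] P0: store L1 := 68 | P0:M(68), P1:I, P2:I, P3:I | bus: BusRdX
[2] P1: load  L3 | P0:I, P1:S(20), P2:I, P3:I | bus: BusRd
[3] P3: store L1 := 60 | P0:I, P1:I, P2:I, P3:M(60) | bus: BusRdX,Flush
[4] P1: store L4 := 31 | P0:I, P1:M(31), P2:I, P3:I | bus: BusRdX
[5] P0: store L2 := 3 | P0:M(3), P1:I, P2:I, P3:I | bus: BusRdX
[6] P3: load  L1 | P0:I, P1:I, P2:I, P3:M(60) | bus: none
[7] P3: store L0 := 74 | P0:I, P1:I, P2:I, P3:M(74) | bus: BusRdX
[8] P1: load  L3 | P0:I, P1:S(20), P2:I, P3:I | bus: none
[9] P0: load  L3 | P0:S(20), P1:S(20), P2:I, P3:I | bus: BusRd
[10] P0: store L3 := 85 | P0:M(85), P1:I, P2:I, P3:I | bus: BusRdX
[11] P0: load  L3 | P0:M(85), P1:I, P2:I, P3:I | bus: none
[12] P3: load  L1 | P0:I, P1:I, P2:I, P3:M(60) | bus: none
[13] P0: load  L1 | P0:S(60), P1:I, P2:I, P3:S(60) | bus: BusRd,Flush
[14] P3: store L2 := 67 | P0:I, P1:I, P2:I, P3:M(67) | bus: BusRdX,Flush
[15] P1: store L1 := 6 | P0:I, P1:M(6), P2:I, P3:I | bus: BusRdX
[16] P2: store L0 := 21 | P0:I, P1:I, P2:M(21), P3:I | bus: BusRdX,Flush
[17] P0: load  L3 | P0:M(85), P1:I, P2:I, P3:I | bus: none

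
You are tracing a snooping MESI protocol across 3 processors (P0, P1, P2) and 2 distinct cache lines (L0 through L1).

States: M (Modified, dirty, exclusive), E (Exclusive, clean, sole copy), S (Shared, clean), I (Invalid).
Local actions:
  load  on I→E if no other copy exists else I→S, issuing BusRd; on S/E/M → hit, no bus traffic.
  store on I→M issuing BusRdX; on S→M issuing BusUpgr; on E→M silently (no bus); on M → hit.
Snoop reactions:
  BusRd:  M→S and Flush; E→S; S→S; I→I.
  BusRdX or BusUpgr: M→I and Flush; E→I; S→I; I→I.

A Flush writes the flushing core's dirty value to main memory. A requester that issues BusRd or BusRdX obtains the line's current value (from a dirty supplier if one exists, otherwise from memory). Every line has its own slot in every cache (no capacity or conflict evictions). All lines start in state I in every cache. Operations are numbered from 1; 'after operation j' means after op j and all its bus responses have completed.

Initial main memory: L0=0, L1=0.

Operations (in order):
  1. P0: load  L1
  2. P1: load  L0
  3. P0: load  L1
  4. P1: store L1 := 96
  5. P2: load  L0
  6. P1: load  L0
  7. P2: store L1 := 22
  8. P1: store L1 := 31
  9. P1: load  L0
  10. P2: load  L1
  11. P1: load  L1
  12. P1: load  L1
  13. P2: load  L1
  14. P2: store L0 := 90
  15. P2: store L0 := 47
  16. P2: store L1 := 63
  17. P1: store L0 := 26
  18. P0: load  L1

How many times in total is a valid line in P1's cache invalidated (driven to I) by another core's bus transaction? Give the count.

[1] P0: load  L1 | P0:E(0), P1:I, P2:I | bus: BusRd
[2] P1: load  L0 | P0:I, P1:E(0), P2:I | bus: BusRd
[3] P0: load  L1 | P0:E(0), P1:I, P2:I | bus: none
[4] P1: store L1 := 96 | P0:I, P1:M(96), P2:I | bus: BusRdX
[5] P2: load  L0 | P0:I, P1:S(0), P2:S(0) | bus: BusRd
[6] P1: load  L0 | P0:I, P1:S(0), P2:S(0) | bus: none
[7] P2: store L1 := 22 | P0:I, P1:I, P2:M(22) | bus: BusRdX,Flush
[8] P1: store L1 := 31 | P0:I, P1:M(31), P2:I | bus: BusRdX,Flush
[9] P1: load  L0 | P0:I, P1:S(0), P2:S(0) | bus: none
[10] P2: load  L1 | P0:I, P1:S(31), P2:S(31) | bus: BusRd,Flush
[11] P1: load  L1 | P0:I, P1:S(31), P2:S(31) | bus: none
[12] P1: load  L1 | P0:I, P1:S(31), P2:S(31) | bus: none
[13] P2: load  L1 | P0:I, P1:S(31), P2:S(31) | bus: none
[14] P2: store L0 := 90 | P0:I, P1:I, P2:M(90) | bus: BusUpgr
[15] P2: store L0 := 47 | P0:I, P1:I, P2:M(47) | bus: none
[16] P2: store L1 := 63 | P0:I, P1:I, P2:M(63) | bus: BusUpgr
[17] P1: store L0 := 26 | P0:I, P1:M(26), P2:I | bus: BusRdX,Flush
[18] P0: load  L1 | P0:S(63), P1:I, P2:S(63) | bus: BusRd,Flush

invalidations = 3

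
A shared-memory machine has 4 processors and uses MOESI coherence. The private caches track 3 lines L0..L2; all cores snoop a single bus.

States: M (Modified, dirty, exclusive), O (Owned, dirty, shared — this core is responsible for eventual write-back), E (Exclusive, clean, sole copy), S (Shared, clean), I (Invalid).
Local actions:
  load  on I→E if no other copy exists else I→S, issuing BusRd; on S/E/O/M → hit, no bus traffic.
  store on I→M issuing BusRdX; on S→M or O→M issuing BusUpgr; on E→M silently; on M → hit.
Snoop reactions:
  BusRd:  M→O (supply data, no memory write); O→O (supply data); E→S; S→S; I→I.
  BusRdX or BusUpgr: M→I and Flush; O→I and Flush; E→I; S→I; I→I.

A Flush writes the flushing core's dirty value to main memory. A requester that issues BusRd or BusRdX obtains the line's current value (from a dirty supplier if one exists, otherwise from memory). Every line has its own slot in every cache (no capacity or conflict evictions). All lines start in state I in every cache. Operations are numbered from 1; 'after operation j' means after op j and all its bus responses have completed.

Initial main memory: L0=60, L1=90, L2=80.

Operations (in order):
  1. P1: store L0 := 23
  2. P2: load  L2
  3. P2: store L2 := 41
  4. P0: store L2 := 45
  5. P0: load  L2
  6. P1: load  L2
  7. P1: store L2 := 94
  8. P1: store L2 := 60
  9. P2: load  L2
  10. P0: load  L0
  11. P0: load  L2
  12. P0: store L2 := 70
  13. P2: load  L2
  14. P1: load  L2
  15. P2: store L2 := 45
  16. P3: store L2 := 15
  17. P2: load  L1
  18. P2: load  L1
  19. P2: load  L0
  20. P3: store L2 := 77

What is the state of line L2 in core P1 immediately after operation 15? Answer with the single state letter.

state = I

  op1 P1: store L0 := 23 → I/M/I/I on L0; bus BusRdX; mem=60
  op2 P2: load  L2 → I/I/E/I on L2; bus BusRd; mem=80
  op3 P2: store L2 := 41 → I/I/M/I on L2; bus (none); mem=80
  op4 P0: store L2 := 45 → M/I/I/I on L2; bus BusRdX Flush; mem=41
  op5 P0: load  L2 → M/I/I/I on L2; bus (none); mem=41
  op6 P1: load  L2 → O/S/I/I on L2; bus BusRd; mem=41
  op7 P1: store L2 := 94 → I/M/I/I on L2; bus BusUpgr Flush; mem=45
  op8 P1: store L2 := 60 → I/M/I/I on L2; bus (none); mem=45
  op9 P2: load  L2 → I/O/S/I on L2; bus BusRd; mem=45
  op10 P0: load  L0 → S/O/I/I on L0; bus BusRd; mem=60
  op11 P0: load  L2 → S/O/S/I on L2; bus BusRd; mem=45
  op12 P0: store L2 := 70 → M/I/I/I on L2; bus BusUpgr Flush; mem=60
  op13 P2: load  L2 → O/I/S/I on L2; bus BusRd; mem=60
  op14 P1: load  L2 → O/S/S/I on L2; bus BusRd; mem=60
  op15 P2: store L2 := 45 → I/I/M/I on L2; bus BusUpgr Flush; mem=70
  op16 P3: store L2 := 15 → I/I/I/M on L2; bus BusRdX Flush; mem=45
  op17 P2: load  L1 → I/I/E/I on L1; bus BusRd; mem=90
  op18 P2: load  L1 → I/I/E/I on L1; bus (none); mem=90
  op19 P2: load  L0 → S/O/S/I on L0; bus BusRd; mem=60
  op20 P3: store L2 := 77 → I/I/I/M on L2; bus (none); mem=45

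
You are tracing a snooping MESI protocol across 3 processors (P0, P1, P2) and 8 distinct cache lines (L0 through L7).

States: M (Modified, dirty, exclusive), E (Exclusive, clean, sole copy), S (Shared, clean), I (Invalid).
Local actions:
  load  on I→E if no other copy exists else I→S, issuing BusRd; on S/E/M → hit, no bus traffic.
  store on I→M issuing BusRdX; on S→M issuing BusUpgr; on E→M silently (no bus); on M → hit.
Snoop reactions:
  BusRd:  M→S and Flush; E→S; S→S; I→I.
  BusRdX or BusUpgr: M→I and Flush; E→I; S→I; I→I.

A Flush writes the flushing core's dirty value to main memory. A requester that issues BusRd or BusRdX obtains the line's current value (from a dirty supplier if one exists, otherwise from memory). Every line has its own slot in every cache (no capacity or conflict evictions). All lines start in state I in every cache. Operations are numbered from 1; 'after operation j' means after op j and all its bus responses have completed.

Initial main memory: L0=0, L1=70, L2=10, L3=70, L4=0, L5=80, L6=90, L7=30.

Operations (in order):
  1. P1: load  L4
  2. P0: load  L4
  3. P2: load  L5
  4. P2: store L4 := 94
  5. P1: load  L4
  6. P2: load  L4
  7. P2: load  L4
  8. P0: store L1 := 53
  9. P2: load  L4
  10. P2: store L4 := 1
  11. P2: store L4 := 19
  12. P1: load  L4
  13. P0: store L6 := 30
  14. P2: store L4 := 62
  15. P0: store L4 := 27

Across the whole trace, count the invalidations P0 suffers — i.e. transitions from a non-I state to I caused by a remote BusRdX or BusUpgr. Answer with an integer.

invalidations = 1

1. P1: load  L4  bus=[BusRd]  L4: P0=I P1=E P2=I  mem[L4]=0
2. P0: load  L4  bus=[BusRd]  L4: P0=S P1=S P2=I  mem[L4]=0
3. P2: load  L5  bus=[BusRd]  L5: P0=I P1=I P2=E  mem[L5]=80
4. P2: store L4 := 94  bus=[BusRdX]  L4: P0=I P1=I P2=M  mem[L4]=0
5. P1: load  L4  bus=[BusRd,Flush]  L4: P0=I P1=S P2=S  mem[L4]=94
6. P2: load  L4  bus=[-]  L4: P0=I P1=S P2=S  mem[L4]=94
7. P2: load  L4  bus=[-]  L4: P0=I P1=S P2=S  mem[L4]=94
8. P0: store L1 := 53  bus=[BusRdX]  L1: P0=M P1=I P2=I  mem[L1]=70
9. P2: load  L4  bus=[-]  L4: P0=I P1=S P2=S  mem[L4]=94
10. P2: store L4 := 1  bus=[BusUpgr]  L4: P0=I P1=I P2=M  mem[L4]=94
11. P2: store L4 := 19  bus=[-]  L4: P0=I P1=I P2=M  mem[L4]=94
12. P1: load  L4  bus=[BusRd,Flush]  L4: P0=I P1=S P2=S  mem[L4]=19
13. P0: store L6 := 30  bus=[BusRdX]  L6: P0=M P1=I P2=I  mem[L6]=90
14. P2: store L4 := 62  bus=[BusUpgr]  L4: P0=I P1=I P2=M  mem[L4]=19
15. P0: store L4 := 27  bus=[BusRdX,Flush]  L4: P0=M P1=I P2=I  mem[L4]=62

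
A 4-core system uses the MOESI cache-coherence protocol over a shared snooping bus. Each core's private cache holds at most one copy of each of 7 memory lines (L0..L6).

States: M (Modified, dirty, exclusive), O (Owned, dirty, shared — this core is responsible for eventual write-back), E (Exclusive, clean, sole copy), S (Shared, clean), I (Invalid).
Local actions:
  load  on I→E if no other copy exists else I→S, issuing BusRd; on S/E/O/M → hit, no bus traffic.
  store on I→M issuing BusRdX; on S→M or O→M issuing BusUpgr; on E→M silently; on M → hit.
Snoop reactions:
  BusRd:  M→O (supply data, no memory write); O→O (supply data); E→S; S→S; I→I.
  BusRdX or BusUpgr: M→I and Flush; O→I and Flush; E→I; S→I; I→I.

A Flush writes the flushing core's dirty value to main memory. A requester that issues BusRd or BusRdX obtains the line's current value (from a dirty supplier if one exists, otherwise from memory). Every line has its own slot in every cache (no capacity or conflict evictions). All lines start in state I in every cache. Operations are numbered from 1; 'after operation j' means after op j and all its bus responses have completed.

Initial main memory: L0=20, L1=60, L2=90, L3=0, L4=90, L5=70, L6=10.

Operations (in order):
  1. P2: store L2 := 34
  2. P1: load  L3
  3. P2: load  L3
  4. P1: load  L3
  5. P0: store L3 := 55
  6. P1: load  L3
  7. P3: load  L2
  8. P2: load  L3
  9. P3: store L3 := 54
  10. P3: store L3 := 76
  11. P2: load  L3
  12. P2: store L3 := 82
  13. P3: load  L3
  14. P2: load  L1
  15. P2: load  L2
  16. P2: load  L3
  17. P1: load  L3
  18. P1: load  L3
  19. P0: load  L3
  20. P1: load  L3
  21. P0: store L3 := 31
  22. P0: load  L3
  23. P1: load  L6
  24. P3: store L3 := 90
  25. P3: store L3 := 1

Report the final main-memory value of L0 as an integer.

memory[L0] = 20

  op1 P2: store L2 := 34 → I/I/M/I on L2; bus BusRdX; mem=90
  op2 P1: load  L3 → I/E/I/I on L3; bus BusRd; mem=0
  op3 P2: load  L3 → I/S/S/I on L3; bus BusRd; mem=0
  op4 P1: load  L3 → I/S/S/I on L3; bus (none); mem=0
  op5 P0: store L3 := 55 → M/I/I/I on L3; bus BusRdX; mem=0
  op6 P1: load  L3 → O/S/I/I on L3; bus BusRd; mem=0
  op7 P3: load  L2 → I/I/O/S on L2; bus BusRd; mem=90
  op8 P2: load  L3 → O/S/S/I on L3; bus BusRd; mem=0
  op9 P3: store L3 := 54 → I/I/I/M on L3; bus BusRdX Flush; mem=55
  op10 P3: store L3 := 76 → I/I/I/M on L3; bus (none); mem=55
  op11 P2: load  L3 → I/I/S/O on L3; bus BusRd; mem=55
  op12 P2: store L3 := 82 → I/I/M/I on L3; bus BusUpgr Flush; mem=76
  op13 P3: load  L3 → I/I/O/S on L3; bus BusRd; mem=76
  op14 P2: load  L1 → I/I/E/I on L1; bus BusRd; mem=60
  op15 P2: load  L2 → I/I/O/S on L2; bus (none); mem=90
  op16 P2: load  L3 → I/I/O/S on L3; bus (none); mem=76
  op17 P1: load  L3 → I/S/O/S on L3; bus BusRd; mem=76
  op18 P1: load  L3 → I/S/O/S on L3; bus (none); mem=76
  op19 P0: load  L3 → S/S/O/S on L3; bus BusRd; mem=76
  op20 P1: load  L3 → S/S/O/S on L3; bus (none); mem=76
  op21 P0: store L3 := 31 → M/I/I/I on L3; bus BusUpgr Flush; mem=82
  op22 P0: load  L3 → M/I/I/I on L3; bus (none); mem=82
  op23 P1: load  L6 → I/E/I/I on L6; bus BusRd; mem=10
  op24 P3: store L3 := 90 → I/I/I/M on L3; bus BusRdX Flush; mem=31
  op25 P3: store L3 := 1 → I/I/I/M on L3; bus (none); mem=31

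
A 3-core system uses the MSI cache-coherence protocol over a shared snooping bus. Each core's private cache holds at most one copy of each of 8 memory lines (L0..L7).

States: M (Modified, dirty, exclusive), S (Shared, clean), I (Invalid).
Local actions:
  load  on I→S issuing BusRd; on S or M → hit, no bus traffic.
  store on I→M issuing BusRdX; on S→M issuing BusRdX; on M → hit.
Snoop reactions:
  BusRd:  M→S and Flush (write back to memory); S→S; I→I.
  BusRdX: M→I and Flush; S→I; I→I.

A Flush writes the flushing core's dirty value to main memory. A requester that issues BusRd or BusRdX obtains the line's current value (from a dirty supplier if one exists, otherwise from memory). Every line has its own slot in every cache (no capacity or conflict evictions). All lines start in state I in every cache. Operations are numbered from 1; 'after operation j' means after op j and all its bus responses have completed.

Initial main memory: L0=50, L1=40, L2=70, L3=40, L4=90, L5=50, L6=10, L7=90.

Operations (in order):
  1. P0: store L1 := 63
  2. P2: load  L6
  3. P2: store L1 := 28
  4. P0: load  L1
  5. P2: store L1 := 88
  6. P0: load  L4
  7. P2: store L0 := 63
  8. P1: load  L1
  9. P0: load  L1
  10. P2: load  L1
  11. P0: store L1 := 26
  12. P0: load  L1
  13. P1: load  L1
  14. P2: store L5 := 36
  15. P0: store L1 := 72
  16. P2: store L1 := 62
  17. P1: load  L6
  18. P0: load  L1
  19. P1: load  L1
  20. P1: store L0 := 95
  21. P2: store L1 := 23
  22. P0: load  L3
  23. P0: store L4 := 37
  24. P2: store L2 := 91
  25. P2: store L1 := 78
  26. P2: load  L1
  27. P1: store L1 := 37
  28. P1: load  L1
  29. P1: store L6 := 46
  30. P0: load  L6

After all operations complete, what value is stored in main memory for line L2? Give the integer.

memory[L2] = 70

step 1: P0: store L1 := 63  ⟶  MII  (L1)  txn=BusRdX  M[L1]=40
step 2: P2: load  L6  ⟶  IIS  (L6)  txn=BusRd  M[L6]=10
step 3: P2: store L1 := 28  ⟶  IIM  (L1)  txn=BusRdX+Flush  M[L1]=63
step 4: P0: load  L1  ⟶  SIS  (L1)  txn=BusRd+Flush  M[L1]=28
step 5: P2: store L1 := 88  ⟶  IIM  (L1)  txn=BusRdX  M[L1]=28
step 6: P0: load  L4  ⟶  SII  (L4)  txn=BusRd  M[L4]=90
step 7: P2: store L0 := 63  ⟶  IIM  (L0)  txn=BusRdX  M[L0]=50
step 8: P1: load  L1  ⟶  ISS  (L1)  txn=BusRd+Flush  M[L1]=88
step 9: P0: load  L1  ⟶  SSS  (L1)  txn=BusRd  M[L1]=88
step 10: P2: load  L1  ⟶  SSS  (L1)  txn=∅  M[L1]=88
step 11: P0: store L1 := 26  ⟶  MII  (L1)  txn=BusRdX  M[L1]=88
step 12: P0: load  L1  ⟶  MII  (L1)  txn=∅  M[L1]=88
step 13: P1: load  L1  ⟶  SSI  (L1)  txn=BusRd+Flush  M[L1]=26
step 14: P2: store L5 := 36  ⟶  IIM  (L5)  txn=BusRdX  M[L5]=50
step 15: P0: store L1 := 72  ⟶  MII  (L1)  txn=BusRdX  M[L1]=26
step 16: P2: store L1 := 62  ⟶  IIM  (L1)  txn=BusRdX+Flush  M[L1]=72
step 17: P1: load  L6  ⟶  ISS  (L6)  txn=BusRd  M[L6]=10
step 18: P0: load  L1  ⟶  SIS  (L1)  txn=BusRd+Flush  M[L1]=62
step 19: P1: load  L1  ⟶  SSS  (L1)  txn=BusRd  M[L1]=62
step 20: P1: store L0 := 95  ⟶  IMI  (L0)  txn=BusRdX+Flush  M[L0]=63
step 21: P2: store L1 := 23  ⟶  IIM  (L1)  txn=BusRdX  M[L1]=62
step 22: P0: load  L3  ⟶  SII  (L3)  txn=BusRd  M[L3]=40
step 23: P0: store L4 := 37  ⟶  MII  (L4)  txn=BusRdX  M[L4]=90
step 24: P2: store L2 := 91  ⟶  IIM  (L2)  txn=BusRdX  M[L2]=70
step 25: P2: store L1 := 78  ⟶  IIM  (L1)  txn=∅  M[L1]=62
step 26: P2: load  L1  ⟶  IIM  (L1)  txn=∅  M[L1]=62
step 27: P1: store L1 := 37  ⟶  IMI  (L1)  txn=BusRdX+Flush  M[L1]=78
step 28: P1: load  L1  ⟶  IMI  (L1)  txn=∅  M[L1]=78
step 29: P1: store L6 := 46  ⟶  IMI  (L6)  txn=BusRdX  M[L6]=10
step 30: P0: load  L6  ⟶  SSI  (L6)  txn=BusRd+Flush  M[L6]=46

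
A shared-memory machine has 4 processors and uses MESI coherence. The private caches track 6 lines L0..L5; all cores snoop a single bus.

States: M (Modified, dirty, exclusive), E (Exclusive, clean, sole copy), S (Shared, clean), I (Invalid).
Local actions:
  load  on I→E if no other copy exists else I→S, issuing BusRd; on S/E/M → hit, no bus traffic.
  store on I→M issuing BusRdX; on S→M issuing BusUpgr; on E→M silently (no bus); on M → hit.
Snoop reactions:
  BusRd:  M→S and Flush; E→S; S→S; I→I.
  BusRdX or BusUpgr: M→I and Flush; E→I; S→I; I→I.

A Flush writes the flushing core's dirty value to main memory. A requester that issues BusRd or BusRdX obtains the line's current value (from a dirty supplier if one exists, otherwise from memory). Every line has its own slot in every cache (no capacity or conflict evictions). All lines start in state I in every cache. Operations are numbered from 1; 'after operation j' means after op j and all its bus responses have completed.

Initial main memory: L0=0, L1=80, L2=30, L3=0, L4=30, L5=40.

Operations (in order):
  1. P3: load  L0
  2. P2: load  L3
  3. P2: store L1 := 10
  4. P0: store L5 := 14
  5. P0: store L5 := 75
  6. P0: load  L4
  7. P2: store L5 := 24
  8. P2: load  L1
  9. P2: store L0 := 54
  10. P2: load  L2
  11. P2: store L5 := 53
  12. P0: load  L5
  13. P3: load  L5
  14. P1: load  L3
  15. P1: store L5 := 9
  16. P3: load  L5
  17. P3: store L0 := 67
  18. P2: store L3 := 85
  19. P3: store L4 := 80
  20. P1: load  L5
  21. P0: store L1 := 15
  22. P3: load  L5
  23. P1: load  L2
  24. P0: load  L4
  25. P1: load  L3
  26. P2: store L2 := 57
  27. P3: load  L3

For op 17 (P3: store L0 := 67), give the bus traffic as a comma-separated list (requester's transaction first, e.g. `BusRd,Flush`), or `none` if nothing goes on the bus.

bus = BusRdX,Flush

step 1: P3: load  L0  ⟶  IIIE  (L0)  txn=BusRd  M[L0]=0
step 2: P2: load  L3  ⟶  IIEI  (L3)  txn=BusRd  M[L3]=0
step 3: P2: store L1 := 10  ⟶  IIMI  (L1)  txn=BusRdX  M[L1]=80
step 4: P0: store L5 := 14  ⟶  MIII  (L5)  txn=BusRdX  M[L5]=40
step 5: P0: store L5 := 75  ⟶  MIII  (L5)  txn=∅  M[L5]=40
step 6: P0: load  L4  ⟶  EIII  (L4)  txn=BusRd  M[L4]=30
step 7: P2: store L5 := 24  ⟶  IIMI  (L5)  txn=BusRdX+Flush  M[L5]=75
step 8: P2: load  L1  ⟶  IIMI  (L1)  txn=∅  M[L1]=80
step 9: P2: store L0 := 54  ⟶  IIMI  (L0)  txn=BusRdX  M[L0]=0
step 10: P2: load  L2  ⟶  IIEI  (L2)  txn=BusRd  M[L2]=30
step 11: P2: store L5 := 53  ⟶  IIMI  (L5)  txn=∅  M[L5]=75
step 12: P0: load  L5  ⟶  SISI  (L5)  txn=BusRd+Flush  M[L5]=53
step 13: P3: load  L5  ⟶  SISS  (L5)  txn=BusRd  M[L5]=53
step 14: P1: load  L3  ⟶  ISSI  (L3)  txn=BusRd  M[L3]=0
step 15: P1: store L5 := 9  ⟶  IMII  (L5)  txn=BusRdX  M[L5]=53
step 16: P3: load  L5  ⟶  ISIS  (L5)  txn=BusRd+Flush  M[L5]=9
step 17: P3: store L0 := 67  ⟶  IIIM  (L0)  txn=BusRdX+Flush  M[L0]=54
step 18: P2: store L3 := 85  ⟶  IIMI  (L3)  txn=BusUpgr  M[L3]=0
step 19: P3: store L4 := 80  ⟶  IIIM  (L4)  txn=BusRdX  M[L4]=30
step 20: P1: load  L5  ⟶  ISIS  (L5)  txn=∅  M[L5]=9
step 21: P0: store L1 := 15  ⟶  MIII  (L1)  txn=BusRdX+Flush  M[L1]=10
step 22: P3: load  L5  ⟶  ISIS  (L5)  txn=∅  M[L5]=9
step 23: P1: load  L2  ⟶  ISSI  (L2)  txn=BusRd  M[L2]=30
step 24: P0: load  L4  ⟶  SIIS  (L4)  txn=BusRd+Flush  M[L4]=80
step 25: P1: load  L3  ⟶  ISSI  (L3)  txn=BusRd+Flush  M[L3]=85
step 26: P2: store L2 := 57  ⟶  IIMI  (L2)  txn=BusUpgr  M[L2]=30
step 27: P3: load  L3  ⟶  ISSS  (L3)  txn=BusRd  M[L3]=85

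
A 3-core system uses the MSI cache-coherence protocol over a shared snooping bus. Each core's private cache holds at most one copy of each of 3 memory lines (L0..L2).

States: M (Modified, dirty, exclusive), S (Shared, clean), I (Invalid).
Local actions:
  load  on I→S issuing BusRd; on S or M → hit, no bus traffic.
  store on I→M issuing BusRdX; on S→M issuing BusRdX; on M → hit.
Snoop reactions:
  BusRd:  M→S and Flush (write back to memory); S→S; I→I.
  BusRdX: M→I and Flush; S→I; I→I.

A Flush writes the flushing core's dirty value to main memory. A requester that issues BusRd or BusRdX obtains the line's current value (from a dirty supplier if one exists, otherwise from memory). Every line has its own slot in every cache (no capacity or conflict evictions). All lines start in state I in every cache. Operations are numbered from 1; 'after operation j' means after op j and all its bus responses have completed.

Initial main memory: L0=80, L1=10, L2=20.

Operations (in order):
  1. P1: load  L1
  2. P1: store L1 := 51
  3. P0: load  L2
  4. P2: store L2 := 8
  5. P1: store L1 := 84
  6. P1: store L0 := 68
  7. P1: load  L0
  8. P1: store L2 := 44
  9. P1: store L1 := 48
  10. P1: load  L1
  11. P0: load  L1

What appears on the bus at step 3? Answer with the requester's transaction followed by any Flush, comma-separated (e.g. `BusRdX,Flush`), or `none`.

bus = BusRd

1. P1: load  L1  bus=[BusRd]  L1: P0=I P1=S P2=I  mem[L1]=10
2. P1: store L1 := 51  bus=[BusRdX]  L1: P0=I P1=M P2=I  mem[L1]=10
3. P0: load  L2  bus=[BusRd]  L2: P0=S P1=I P2=I  mem[L2]=20
4. P2: store L2 := 8  bus=[BusRdX]  L2: P0=I P1=I P2=M  mem[L2]=20
5. P1: store L1 := 84  bus=[-]  L1: P0=I P1=M P2=I  mem[L1]=10
6. P1: store L0 := 68  bus=[BusRdX]  L0: P0=I P1=M P2=I  mem[L0]=80
7. P1: load  L0  bus=[-]  L0: P0=I P1=M P2=I  mem[L0]=80
8. P1: store L2 := 44  bus=[BusRdX,Flush]  L2: P0=I P1=M P2=I  mem[L2]=8
9. P1: store L1 := 48  bus=[-]  L1: P0=I P1=M P2=I  mem[L1]=10
10. P1: load  L1  bus=[-]  L1: P0=I P1=M P2=I  mem[L1]=10
11. P0: load  L1  bus=[BusRd,Flush]  L1: P0=S P1=S P2=I  mem[L1]=48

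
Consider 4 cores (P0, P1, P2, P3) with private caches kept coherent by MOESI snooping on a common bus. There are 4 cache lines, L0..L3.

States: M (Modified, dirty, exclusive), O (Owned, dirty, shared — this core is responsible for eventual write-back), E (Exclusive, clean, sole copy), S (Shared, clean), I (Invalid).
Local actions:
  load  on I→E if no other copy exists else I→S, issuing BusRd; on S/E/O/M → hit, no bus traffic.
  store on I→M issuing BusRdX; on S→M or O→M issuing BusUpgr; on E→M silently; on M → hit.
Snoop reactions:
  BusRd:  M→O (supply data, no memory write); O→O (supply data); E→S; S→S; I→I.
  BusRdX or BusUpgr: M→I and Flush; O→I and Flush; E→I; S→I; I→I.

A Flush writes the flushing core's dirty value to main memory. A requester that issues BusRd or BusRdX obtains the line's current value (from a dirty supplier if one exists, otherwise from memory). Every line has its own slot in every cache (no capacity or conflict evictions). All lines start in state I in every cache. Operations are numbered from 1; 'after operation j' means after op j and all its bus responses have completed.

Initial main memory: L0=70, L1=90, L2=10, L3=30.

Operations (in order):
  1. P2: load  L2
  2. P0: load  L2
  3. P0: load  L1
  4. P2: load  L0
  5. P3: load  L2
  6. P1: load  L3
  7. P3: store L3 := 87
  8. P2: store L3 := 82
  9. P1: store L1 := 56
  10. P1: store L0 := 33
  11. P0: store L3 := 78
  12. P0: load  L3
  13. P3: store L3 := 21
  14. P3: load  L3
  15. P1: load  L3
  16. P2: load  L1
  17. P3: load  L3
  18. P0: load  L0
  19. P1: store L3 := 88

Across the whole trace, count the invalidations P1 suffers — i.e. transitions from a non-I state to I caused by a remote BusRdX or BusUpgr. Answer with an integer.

  op1 P2: load  L2 → I/I/E/I on L2; bus BusRd; mem=10
  op2 P0: load  L2 → S/I/S/I on L2; bus BusRd; mem=10
  op3 P0: load  L1 → E/I/I/I on L1; bus BusRd; mem=90
  op4 P2: load  L0 → I/I/E/I on L0; bus BusRd; mem=70
  op5 P3: load  L2 → S/I/S/S on L2; bus BusRd; mem=10
  op6 P1: load  L3 → I/E/I/I on L3; bus BusRd; mem=30
  op7 P3: store L3 := 87 → I/I/I/M on L3; bus BusRdX; mem=30
  op8 P2: store L3 := 82 → I/I/M/I on L3; bus BusRdX Flush; mem=87
  op9 P1: store L1 := 56 → I/M/I/I on L1; bus BusRdX; mem=90
  op10 P1: store L0 := 33 → I/M/I/I on L0; bus BusRdX; mem=70
  op11 P0: store L3 := 78 → M/I/I/I on L3; bus BusRdX Flush; mem=82
  op12 P0: load  L3 → M/I/I/I on L3; bus (none); mem=82
  op13 P3: store L3 := 21 → I/I/I/M on L3; bus BusRdX Flush; mem=78
  op14 P3: load  L3 → I/I/I/M on L3; bus (none); mem=78
  op15 P1: load  L3 → I/S/I/O on L3; bus BusRd; mem=78
  op16 P2: load  L1 → I/O/S/I on L1; bus BusRd; mem=90
  op17 P3: load  L3 → I/S/I/O on L3; bus (none); mem=78
  op18 P0: load  L0 → S/O/I/I on L0; bus BusRd; mem=70
  op19 P1: store L3 := 88 → I/M/I/I on L3; bus BusUpgr Flush; mem=21

invalidations = 1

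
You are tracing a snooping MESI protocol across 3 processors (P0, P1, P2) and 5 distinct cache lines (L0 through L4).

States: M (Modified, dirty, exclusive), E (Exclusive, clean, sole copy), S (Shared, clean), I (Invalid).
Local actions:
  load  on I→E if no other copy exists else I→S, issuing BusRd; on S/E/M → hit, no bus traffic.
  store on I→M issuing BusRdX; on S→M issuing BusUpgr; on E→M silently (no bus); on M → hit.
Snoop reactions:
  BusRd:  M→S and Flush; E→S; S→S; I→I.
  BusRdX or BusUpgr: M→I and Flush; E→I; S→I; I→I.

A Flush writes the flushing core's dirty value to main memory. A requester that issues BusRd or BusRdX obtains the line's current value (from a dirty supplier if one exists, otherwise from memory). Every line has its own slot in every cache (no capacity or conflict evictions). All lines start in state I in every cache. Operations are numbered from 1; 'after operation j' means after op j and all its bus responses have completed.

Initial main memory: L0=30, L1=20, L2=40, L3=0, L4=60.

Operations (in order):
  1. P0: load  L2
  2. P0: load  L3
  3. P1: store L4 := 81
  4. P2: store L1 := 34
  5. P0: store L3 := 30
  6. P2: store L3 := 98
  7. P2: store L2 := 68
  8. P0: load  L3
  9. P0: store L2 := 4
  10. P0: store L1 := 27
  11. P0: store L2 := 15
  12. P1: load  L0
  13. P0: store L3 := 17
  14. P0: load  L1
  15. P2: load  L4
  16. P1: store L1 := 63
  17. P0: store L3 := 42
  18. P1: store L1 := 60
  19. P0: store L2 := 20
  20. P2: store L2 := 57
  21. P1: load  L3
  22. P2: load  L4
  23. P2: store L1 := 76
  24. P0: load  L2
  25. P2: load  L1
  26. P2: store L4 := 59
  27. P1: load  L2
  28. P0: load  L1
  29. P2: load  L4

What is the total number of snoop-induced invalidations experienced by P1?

[1] P0: load  L2 | P0:E(40), P1:I, P2:I | bus: BusRd
[2] P0: load  L3 | P0:E(0), P1:I, P2:I | bus: BusRd
[3] P1: store L4 := 81 | P0:I, P1:M(81), P2:I | bus: BusRdX
[4] P2: store L1 := 34 | P0:I, P1:I, P2:M(34) | bus: BusRdX
[5] P0: store L3 := 30 | P0:M(30), P1:I, P2:I | bus: none
[6] P2: store L3 := 98 | P0:I, P1:I, P2:M(98) | bus: BusRdX,Flush
[7] P2: store L2 := 68 | P0:I, P1:I, P2:M(68) | bus: BusRdX
[8] P0: load  L3 | P0:S(98), P1:I, P2:S(98) | bus: BusRd,Flush
[9] P0: store L2 := 4 | P0:M(4), P1:I, P2:I | bus: BusRdX,Flush
[10] P0: store L1 := 27 | P0:M(27), P1:I, P2:I | bus: BusRdX,Flush
[11] P0: store L2 := 15 | P0:M(15), P1:I, P2:I | bus: none
[12] P1: load  L0 | P0:I, P1:E(30), P2:I | bus: BusRd
[13] P0: store L3 := 17 | P0:M(17), P1:I, P2:I | bus: BusUpgr
[14] P0: load  L1 | P0:M(27), P1:I, P2:I | bus: none
[15] P2: load  L4 | P0:I, P1:S(81), P2:S(81) | bus: BusRd,Flush
[16] P1: store L1 := 63 | P0:I, P1:M(63), P2:I | bus: BusRdX,Flush
[17] P0: store L3 := 42 | P0:M(42), P1:I, P2:I | bus: none
[18] P1: store L1 := 60 | P0:I, P1:M(60), P2:I | bus: none
[19] P0: store L2 := 20 | P0:M(20), P1:I, P2:I | bus: none
[20] P2: store L2 := 57 | P0:I, P1:I, P2:M(57) | bus: BusRdX,Flush
[21] P1: load  L3 | P0:S(42), P1:S(42), P2:I | bus: BusRd,Flush
[22] P2: load  L4 | P0:I, P1:S(81), P2:S(81) | bus: none
[23] P2: store L1 := 76 | P0:I, P1:I, P2:M(76) | bus: BusRdX,Flush
[24] P0: load  L2 | P0:S(57), P1:I, P2:S(57) | bus: BusRd,Flush
[25] P2: load  L1 | P0:I, P1:I, P2:M(76) | bus: none
[26] P2: store L4 := 59 | P0:I, P1:I, P2:M(59) | bus: BusUpgr
[27] P1: load  L2 | P0:S(57), P1:S(57), P2:S(57) | bus: BusRd
[28] P0: load  L1 | P0:S(76), P1:I, P2:S(76) | bus: BusRd,Flush
[29] P2: load  L4 | P0:I, P1:I, P2:M(59) | bus: none

invalidations = 2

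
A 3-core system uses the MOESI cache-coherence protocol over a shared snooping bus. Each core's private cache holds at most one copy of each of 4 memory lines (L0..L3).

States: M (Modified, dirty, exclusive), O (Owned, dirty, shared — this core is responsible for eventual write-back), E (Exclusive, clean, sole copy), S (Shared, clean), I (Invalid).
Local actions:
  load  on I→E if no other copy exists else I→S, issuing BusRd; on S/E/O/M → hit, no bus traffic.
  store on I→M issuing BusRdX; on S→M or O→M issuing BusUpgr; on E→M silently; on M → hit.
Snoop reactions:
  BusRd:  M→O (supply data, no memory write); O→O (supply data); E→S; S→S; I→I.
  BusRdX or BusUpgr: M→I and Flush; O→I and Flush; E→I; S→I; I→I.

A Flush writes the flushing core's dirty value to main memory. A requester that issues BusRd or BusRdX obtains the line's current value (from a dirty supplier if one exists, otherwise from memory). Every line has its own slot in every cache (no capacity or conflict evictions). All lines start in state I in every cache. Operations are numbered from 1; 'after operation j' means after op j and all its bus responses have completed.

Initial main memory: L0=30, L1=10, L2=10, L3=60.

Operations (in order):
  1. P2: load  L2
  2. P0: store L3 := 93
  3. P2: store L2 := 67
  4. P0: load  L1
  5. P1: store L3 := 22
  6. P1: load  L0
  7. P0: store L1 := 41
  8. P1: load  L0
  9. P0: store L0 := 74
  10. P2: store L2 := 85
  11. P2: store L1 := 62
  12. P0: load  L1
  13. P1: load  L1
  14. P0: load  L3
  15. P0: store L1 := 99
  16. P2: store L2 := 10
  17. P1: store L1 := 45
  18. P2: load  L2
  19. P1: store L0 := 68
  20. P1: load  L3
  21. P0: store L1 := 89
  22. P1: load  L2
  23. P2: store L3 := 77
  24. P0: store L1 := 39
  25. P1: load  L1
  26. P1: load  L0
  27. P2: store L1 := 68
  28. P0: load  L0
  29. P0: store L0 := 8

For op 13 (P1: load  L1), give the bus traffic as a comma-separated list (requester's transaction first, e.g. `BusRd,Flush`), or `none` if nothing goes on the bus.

bus = BusRd

  op1 P2: load  L2 → I/I/E on L2; bus BusRd; mem=10
  op2 P0: store L3 := 93 → M/I/I on L3; bus BusRdX; mem=60
  op3 P2: store L2 := 67 → I/I/M on L2; bus (none); mem=10
  op4 P0: load  L1 → E/I/I on L1; bus BusRd; mem=10
  op5 P1: store L3 := 22 → I/M/I on L3; bus BusRdX Flush; mem=93
  op6 P1: load  L0 → I/E/I on L0; bus BusRd; mem=30
  op7 P0: store L1 := 41 → M/I/I on L1; bus (none); mem=10
  op8 P1: load  L0 → I/E/I on L0; bus (none); mem=30
  op9 P0: store L0 := 74 → M/I/I on L0; bus BusRdX; mem=30
  op10 P2: store L2 := 85 → I/I/M on L2; bus (none); mem=10
  op11 P2: store L1 := 62 → I/I/M on L1; bus BusRdX Flush; mem=41
  op12 P0: load  L1 → S/I/O on L1; bus BusRd; mem=41
  op13 P1: load  L1 → S/S/O on L1; bus BusRd; mem=41
  op14 P0: load  L3 → S/O/I on L3; bus BusRd; mem=93
  op15 P0: store L1 := 99 → M/I/I on L1; bus BusUpgr Flush; mem=62
  op16 P2: store L2 := 10 → I/I/M on L2; bus (none); mem=10
  op17 P1: store L1 := 45 → I/M/I on L1; bus BusRdX Flush; mem=99
  op18 P2: load  L2 → I/I/M on L2; bus (none); mem=10
  op19 P1: store L0 := 68 → I/M/I on L0; bus BusRdX Flush; mem=74
  op20 P1: load  L3 → S/O/I on L3; bus (none); mem=93
  op21 P0: store L1 := 89 → M/I/I on L1; bus BusRdX Flush; mem=45
  op22 P1: load  L2 → I/S/O on L2; bus BusRd; mem=10
  op23 P2: store L3 := 77 → I/I/M on L3; bus BusRdX Flush; mem=22
  op24 P0: store L1 := 39 → M/I/I on L1; bus (none); mem=45
  op25 P1: load  L1 → O/S/I on L1; bus BusRd; mem=45
  op26 P1: load  L0 → I/M/I on L0; bus (none); mem=74
  op27 P2: store L1 := 68 → I/I/M on L1; bus BusRdX Flush; mem=39
  op28 P0: load  L0 → S/O/I on L0; bus BusRd; mem=74
  op29 P0: store L0 := 8 → M/I/I on L0; bus BusUpgr Flush; mem=68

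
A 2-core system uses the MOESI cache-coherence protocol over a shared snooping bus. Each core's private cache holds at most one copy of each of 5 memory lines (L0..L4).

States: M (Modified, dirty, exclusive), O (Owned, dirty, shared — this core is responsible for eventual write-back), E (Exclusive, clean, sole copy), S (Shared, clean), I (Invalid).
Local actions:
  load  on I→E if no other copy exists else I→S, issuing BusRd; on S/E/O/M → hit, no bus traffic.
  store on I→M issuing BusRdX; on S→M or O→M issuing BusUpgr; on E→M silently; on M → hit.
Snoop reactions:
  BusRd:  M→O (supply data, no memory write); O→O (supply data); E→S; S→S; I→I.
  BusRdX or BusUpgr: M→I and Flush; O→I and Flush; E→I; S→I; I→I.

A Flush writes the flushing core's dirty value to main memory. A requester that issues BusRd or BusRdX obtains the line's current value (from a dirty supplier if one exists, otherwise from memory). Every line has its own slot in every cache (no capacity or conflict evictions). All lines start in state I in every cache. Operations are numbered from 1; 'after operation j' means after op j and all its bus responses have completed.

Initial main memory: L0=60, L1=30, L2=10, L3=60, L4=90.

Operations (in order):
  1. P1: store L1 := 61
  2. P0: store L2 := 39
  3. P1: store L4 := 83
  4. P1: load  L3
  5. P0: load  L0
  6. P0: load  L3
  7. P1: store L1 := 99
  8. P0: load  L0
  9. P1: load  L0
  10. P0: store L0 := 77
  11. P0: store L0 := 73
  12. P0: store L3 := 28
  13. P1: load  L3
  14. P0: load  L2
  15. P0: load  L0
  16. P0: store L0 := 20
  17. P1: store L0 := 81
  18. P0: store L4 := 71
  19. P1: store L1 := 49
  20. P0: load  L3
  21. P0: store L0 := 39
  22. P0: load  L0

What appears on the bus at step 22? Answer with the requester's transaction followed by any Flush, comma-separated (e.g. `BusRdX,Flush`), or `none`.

step 1: P1: store L1 := 61  ⟶  IM  (L1)  txn=BusRdX  M[L1]=30
step 2: P0: store L2 := 39  ⟶  MI  (L2)  txn=BusRdX  M[L2]=10
step 3: P1: store L4 := 83  ⟶  IM  (L4)  txn=BusRdX  M[L4]=90
step 4: P1: load  L3  ⟶  IE  (L3)  txn=BusRd  M[L3]=60
step 5: P0: load  L0  ⟶  EI  (L0)  txn=BusRd  M[L0]=60
step 6: P0: load  L3  ⟶  SS  (L3)  txn=BusRd  M[L3]=60
step 7: P1: store L1 := 99  ⟶  IM  (L1)  txn=∅  M[L1]=30
step 8: P0: load  L0  ⟶  EI  (L0)  txn=∅  M[L0]=60
step 9: P1: load  L0  ⟶  SS  (L0)  txn=BusRd  M[L0]=60
step 10: P0: store L0 := 77  ⟶  MI  (L0)  txn=BusUpgr  M[L0]=60
step 11: P0: store L0 := 73  ⟶  MI  (L0)  txn=∅  M[L0]=60
step 12: P0: store L3 := 28  ⟶  MI  (L3)  txn=BusUpgr  M[L3]=60
step 13: P1: load  L3  ⟶  OS  (L3)  txn=BusRd  M[L3]=60
step 14: P0: load  L2  ⟶  MI  (L2)  txn=∅  M[L2]=10
step 15: P0: load  L0  ⟶  MI  (L0)  txn=∅  M[L0]=60
step 16: P0: store L0 := 20  ⟶  MI  (L0)  txn=∅  M[L0]=60
step 17: P1: store L0 := 81  ⟶  IM  (L0)  txn=BusRdX+Flush  M[L0]=20
step 18: P0: store L4 := 71  ⟶  MI  (L4)  txn=BusRdX+Flush  M[L4]=83
step 19: P1: store L1 := 49  ⟶  IM  (L1)  txn=∅  M[L1]=30
step 20: P0: load  L3  ⟶  OS  (L3)  txn=∅  M[L3]=60
step 21: P0: store L0 := 39  ⟶  MI  (L0)  txn=BusRdX+Flush  M[L0]=81
step 22: P0: load  L0  ⟶  MI  (L0)  txn=∅  M[L0]=81

bus = none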